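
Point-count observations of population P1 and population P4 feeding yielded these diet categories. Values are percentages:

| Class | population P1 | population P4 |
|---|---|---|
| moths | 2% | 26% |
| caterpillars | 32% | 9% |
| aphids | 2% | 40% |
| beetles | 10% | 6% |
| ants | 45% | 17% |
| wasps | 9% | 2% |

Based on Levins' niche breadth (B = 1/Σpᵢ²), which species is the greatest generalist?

Convert percentages to proportions (divide by 100).
Σp_P1ᵢ² = 0.02² + 0.32² + 0.02² + 0.10² + 0.45² + 0.09² = 0.0004 + 0.1024 + 0.0004 + 0.0100 + 0.2025 + 0.0081 = 0.3238
B_P1 = 1 / 0.3238 = 3.0883
Σp_P4ᵢ² = 0.26² + 0.09² + 0.40² + 0.06² + 0.17² + 0.02² = 0.0676 + 0.0081 + 0.1600 + 0.0036 + 0.0289 + 0.0004 = 0.2686
B_P4 = 1 / 0.2686 = 3.7230
Highest B → broadest niche (most generalist): population P4 (B = 3.72).

population P4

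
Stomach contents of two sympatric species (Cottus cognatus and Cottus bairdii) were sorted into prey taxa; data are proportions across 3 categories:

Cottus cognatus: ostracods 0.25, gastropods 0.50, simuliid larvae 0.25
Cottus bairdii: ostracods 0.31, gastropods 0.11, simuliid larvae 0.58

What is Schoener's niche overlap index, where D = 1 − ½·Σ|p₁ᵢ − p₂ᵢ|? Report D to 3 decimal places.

0.610

Σ|p₁ᵢ − p₂ᵢ| = 0.06 + 0.39 + 0.33 = 0.78
D = 1 − ½ × 0.78 = 1 − 0.390 = 0.61000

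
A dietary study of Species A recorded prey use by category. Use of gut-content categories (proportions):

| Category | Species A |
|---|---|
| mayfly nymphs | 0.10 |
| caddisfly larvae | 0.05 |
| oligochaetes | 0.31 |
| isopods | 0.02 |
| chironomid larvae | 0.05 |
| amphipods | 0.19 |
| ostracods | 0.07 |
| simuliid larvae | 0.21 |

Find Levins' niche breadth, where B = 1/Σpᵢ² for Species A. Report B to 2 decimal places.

Σpᵢ² = 0.10² + 0.05² + 0.31² + 0.02² + 0.05² + 0.19² + 0.07² + 0.21² = 0.0100 + 0.0025 + 0.0961 + 0.0004 + 0.0025 + 0.0361 + 0.0049 + 0.0441 = 0.1966
B = 1 / 0.1966 = 5.0865

5.09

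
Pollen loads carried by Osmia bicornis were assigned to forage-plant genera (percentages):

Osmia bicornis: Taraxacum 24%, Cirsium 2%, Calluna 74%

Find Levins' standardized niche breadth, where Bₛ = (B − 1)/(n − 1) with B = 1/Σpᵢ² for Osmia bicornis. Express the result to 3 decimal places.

0.326

Convert percentages to proportions (divide by 100).
Σpᵢ² = 0.24² + 0.02² + 0.74² = 0.0576 + 0.0004 + 0.5476 = 0.6056
B = 1 / 0.6056 = 1.65125
Bₛ = (B − 1)/(n − 1) = (1.65125 − 1)/(3 − 1) = 0.65125/2 = 0.32563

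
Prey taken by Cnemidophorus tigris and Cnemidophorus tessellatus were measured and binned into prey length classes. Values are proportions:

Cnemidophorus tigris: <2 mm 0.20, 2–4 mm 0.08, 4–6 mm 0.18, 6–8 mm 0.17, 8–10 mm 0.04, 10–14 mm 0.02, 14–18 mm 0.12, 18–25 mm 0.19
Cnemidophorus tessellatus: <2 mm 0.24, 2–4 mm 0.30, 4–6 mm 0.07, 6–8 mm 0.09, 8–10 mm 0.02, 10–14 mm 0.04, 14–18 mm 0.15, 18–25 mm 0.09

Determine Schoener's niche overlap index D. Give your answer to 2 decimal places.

Σ|p₁ᵢ − p₂ᵢ| = 0.04 + 0.22 + 0.11 + 0.08 + 0.02 + 0.02 + 0.03 + 0.10 = 0.62
D = 1 − ½ × 0.62 = 1 − 0.310 = 0.6900

0.69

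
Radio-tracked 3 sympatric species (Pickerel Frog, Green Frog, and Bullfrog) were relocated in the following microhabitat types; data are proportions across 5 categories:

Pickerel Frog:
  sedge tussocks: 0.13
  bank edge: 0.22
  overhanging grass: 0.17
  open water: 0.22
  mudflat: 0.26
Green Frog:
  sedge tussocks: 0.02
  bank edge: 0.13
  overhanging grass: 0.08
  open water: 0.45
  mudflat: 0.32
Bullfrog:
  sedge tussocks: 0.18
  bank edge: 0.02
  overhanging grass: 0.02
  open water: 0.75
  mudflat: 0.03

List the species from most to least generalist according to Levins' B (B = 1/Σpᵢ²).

Pickerel Frog > Green Frog > Bullfrog

Σp_Pickᵢ² = 0.13² + 0.22² + 0.17² + 0.22² + 0.26² = 0.0169 + 0.0484 + 0.0289 + 0.0484 + 0.0676 = 0.2102
B_Pick = 1 / 0.2102 = 4.7574
Σp_Greeᵢ² = 0.02² + 0.13² + 0.08² + 0.45² + 0.32² = 0.0004 + 0.0169 + 0.0064 + 0.2025 + 0.1024 = 0.3286
B_Gree = 1 / 0.3286 = 3.0432
Σp_Bullᵢ² = 0.18² + 0.02² + 0.02² + 0.75² + 0.03² = 0.0324 + 0.0004 + 0.0004 + 0.5625 + 0.0009 = 0.5966
B_Bull = 1 / 0.5966 = 1.6762
Ranking by B (broadest → narrowest): Pickerel Frog (4.76) > Green Frog (3.04) > Bullfrog (1.68)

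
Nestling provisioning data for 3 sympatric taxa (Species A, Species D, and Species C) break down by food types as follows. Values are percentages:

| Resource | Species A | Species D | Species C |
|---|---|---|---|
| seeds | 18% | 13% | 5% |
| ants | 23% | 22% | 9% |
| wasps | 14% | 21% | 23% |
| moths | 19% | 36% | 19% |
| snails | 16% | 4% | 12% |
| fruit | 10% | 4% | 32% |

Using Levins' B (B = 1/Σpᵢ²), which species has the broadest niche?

Species A

Convert percentages to proportions (divide by 100).
Σp_Aᵢ² = 0.18² + 0.23² + 0.14² + 0.19² + 0.16² + 0.10² = 0.0324 + 0.0529 + 0.0196 + 0.0361 + 0.0256 + 0.0100 = 0.1766
B_A = 1 / 0.1766 = 5.6625
Σp_Dᵢ² = 0.13² + 0.22² + 0.21² + 0.36² + 0.04² + 0.04² = 0.0169 + 0.0484 + 0.0441 + 0.1296 + 0.0016 + 0.0016 = 0.2422
B_D = 1 / 0.2422 = 4.1288
Σp_Cᵢ² = 0.05² + 0.09² + 0.23² + 0.19² + 0.12² + 0.32² = 0.0025 + 0.0081 + 0.0529 + 0.0361 + 0.0144 + 0.1024 = 0.2164
B_C = 1 / 0.2164 = 4.6211
Highest B → broadest niche (most generalist): Species A (B = 5.66).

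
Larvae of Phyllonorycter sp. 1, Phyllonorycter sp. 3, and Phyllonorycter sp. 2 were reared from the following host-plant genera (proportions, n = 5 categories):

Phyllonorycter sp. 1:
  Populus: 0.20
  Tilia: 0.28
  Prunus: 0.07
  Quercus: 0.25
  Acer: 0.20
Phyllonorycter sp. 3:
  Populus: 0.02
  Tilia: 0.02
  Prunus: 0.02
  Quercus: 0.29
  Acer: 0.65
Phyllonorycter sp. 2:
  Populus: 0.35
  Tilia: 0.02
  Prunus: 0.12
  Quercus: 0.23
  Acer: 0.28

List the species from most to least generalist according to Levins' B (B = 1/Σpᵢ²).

Phyllonorycter sp. 1 > Phyllonorycter sp. 2 > Phyllonorycter sp. 3

Σp_1ᵢ² = 0.20² + 0.28² + 0.07² + 0.25² + 0.20² = 0.0400 + 0.0784 + 0.0049 + 0.0625 + 0.0400 = 0.2258
B_1 = 1 / 0.2258 = 4.4287
Σp_3ᵢ² = 0.02² + 0.02² + 0.02² + 0.29² + 0.65² = 0.0004 + 0.0004 + 0.0004 + 0.0841 + 0.4225 = 0.5078
B_3 = 1 / 0.5078 = 1.9693
Σp_2ᵢ² = 0.35² + 0.02² + 0.12² + 0.23² + 0.28² = 0.1225 + 0.0004 + 0.0144 + 0.0529 + 0.0784 = 0.2686
B_2 = 1 / 0.2686 = 3.7230
Ranking by B (broadest → narrowest): Phyllonorycter sp. 1 (4.43) > Phyllonorycter sp. 2 (3.72) > Phyllonorycter sp. 3 (1.97)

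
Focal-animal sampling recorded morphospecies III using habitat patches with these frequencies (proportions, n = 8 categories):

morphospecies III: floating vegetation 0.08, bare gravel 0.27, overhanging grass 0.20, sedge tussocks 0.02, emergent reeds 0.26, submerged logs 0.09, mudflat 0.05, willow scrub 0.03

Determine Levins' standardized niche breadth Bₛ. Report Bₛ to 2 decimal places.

Σpᵢ² = 0.08² + 0.27² + 0.20² + 0.02² + 0.26² + 0.09² + 0.05² + 0.03² = 0.0064 + 0.0729 + 0.0400 + 0.0004 + 0.0676 + 0.0081 + 0.0025 + 0.0009 = 0.1988
B = 1 / 0.1988 = 5.0302
Bₛ = (B − 1)/(n − 1) = (5.0302 − 1)/(8 − 1) = 4.0302/7 = 0.5757

0.58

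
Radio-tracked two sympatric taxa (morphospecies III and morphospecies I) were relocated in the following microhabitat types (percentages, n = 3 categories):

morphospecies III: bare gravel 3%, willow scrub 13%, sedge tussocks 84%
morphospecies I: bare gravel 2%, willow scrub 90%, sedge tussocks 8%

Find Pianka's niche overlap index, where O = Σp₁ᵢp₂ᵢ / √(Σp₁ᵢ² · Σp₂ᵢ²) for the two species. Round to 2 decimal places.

0.24

Convert percentages to proportions (divide by 100).
Σ p₁ᵢp₂ᵢ = 0.0006 + 0.1170 + 0.0672 = 0.1848
Σp_1ᵢ² = 0.03² + 0.13² + 0.84² = 0.0009 + 0.0169 + 0.7056 = 0.7234
Σp_2ᵢ² = 0.02² + 0.90² + 0.08² = 0.0004 + 0.8100 + 0.0064 = 0.8168
O = 0.1848 / √(0.7234 × 0.8168) = 0.1848 / 0.76868 = 0.2404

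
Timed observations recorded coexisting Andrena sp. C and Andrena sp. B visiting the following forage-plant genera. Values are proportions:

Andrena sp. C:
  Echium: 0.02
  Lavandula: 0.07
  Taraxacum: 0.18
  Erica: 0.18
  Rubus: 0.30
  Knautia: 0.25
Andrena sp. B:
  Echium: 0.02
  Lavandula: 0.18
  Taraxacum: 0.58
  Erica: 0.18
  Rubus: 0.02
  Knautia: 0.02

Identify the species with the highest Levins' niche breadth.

Andrena sp. C

Σp_Cᵢ² = 0.02² + 0.07² + 0.18² + 0.18² + 0.30² + 0.25² = 0.0004 + 0.0049 + 0.0324 + 0.0324 + 0.0900 + 0.0625 = 0.2226
B_C = 1 / 0.2226 = 4.4924
Σp_Bᵢ² = 0.02² + 0.18² + 0.58² + 0.18² + 0.02² + 0.02² = 0.0004 + 0.0324 + 0.3364 + 0.0324 + 0.0004 + 0.0004 = 0.4024
B_B = 1 / 0.4024 = 2.4851
Highest B → broadest niche (most generalist): Andrena sp. C (B = 4.49).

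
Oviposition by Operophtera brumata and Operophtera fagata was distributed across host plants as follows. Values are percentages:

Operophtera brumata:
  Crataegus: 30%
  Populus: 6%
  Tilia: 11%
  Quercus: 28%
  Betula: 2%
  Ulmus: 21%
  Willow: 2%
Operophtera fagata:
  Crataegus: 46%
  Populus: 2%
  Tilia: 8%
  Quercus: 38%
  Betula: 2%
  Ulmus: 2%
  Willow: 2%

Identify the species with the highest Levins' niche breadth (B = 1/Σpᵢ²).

Operophtera brumata

Convert percentages to proportions (divide by 100).
Σp_brumᵢ² = 0.30² + 0.06² + 0.11² + 0.28² + 0.02² + 0.21² + 0.02² = 0.0900 + 0.0036 + 0.0121 + 0.0784 + 0.0004 + 0.0441 + 0.0004 = 0.2290
B_brum = 1 / 0.2290 = 4.3668
Σp_fagaᵢ² = 0.46² + 0.02² + 0.08² + 0.38² + 0.02² + 0.02² + 0.02² = 0.2116 + 0.0004 + 0.0064 + 0.1444 + 0.0004 + 0.0004 + 0.0004 = 0.3640
B_faga = 1 / 0.3640 = 2.7473
Highest B → broadest niche (most generalist): Operophtera brumata (B = 4.37).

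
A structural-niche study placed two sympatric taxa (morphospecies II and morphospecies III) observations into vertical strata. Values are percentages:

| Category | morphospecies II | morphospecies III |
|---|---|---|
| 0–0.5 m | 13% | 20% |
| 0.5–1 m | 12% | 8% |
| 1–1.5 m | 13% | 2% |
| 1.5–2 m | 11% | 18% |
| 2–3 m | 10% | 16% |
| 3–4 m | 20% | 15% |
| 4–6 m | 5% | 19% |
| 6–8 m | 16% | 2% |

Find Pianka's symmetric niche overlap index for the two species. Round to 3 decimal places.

Convert percentages to proportions (divide by 100).
Σ p₁ᵢp₂ᵢ = 0.0260 + 0.0096 + 0.0026 + 0.0198 + 0.0160 + 0.0300 + 0.0095 + 0.0032 = 0.1167
Σp_1ᵢ² = 0.13² + 0.12² + 0.13² + 0.11² + 0.10² + 0.20² + 0.05² + 0.16² = 0.0169 + 0.0144 + 0.0169 + 0.0121 + 0.0100 + 0.0400 + 0.0025 + 0.0256 = 0.1384
Σp_2ᵢ² = 0.20² + 0.08² + 0.02² + 0.18² + 0.16² + 0.15² + 0.19² + 0.02² = 0.0400 + 0.0064 + 0.0004 + 0.0324 + 0.0256 + 0.0225 + 0.0361 + 0.0004 = 0.1638
O = 0.1167 / √(0.1384 × 0.1638) = 0.1167 / 0.150565 = 0.77508

0.775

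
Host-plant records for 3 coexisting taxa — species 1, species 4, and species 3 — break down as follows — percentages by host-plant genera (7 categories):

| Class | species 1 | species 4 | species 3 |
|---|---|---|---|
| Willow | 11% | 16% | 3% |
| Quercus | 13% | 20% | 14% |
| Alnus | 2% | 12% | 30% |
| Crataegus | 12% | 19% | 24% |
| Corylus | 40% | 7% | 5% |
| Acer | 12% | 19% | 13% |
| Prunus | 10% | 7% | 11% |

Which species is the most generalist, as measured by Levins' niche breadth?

Convert percentages to proportions (divide by 100).
Σp_1ᵢ² = 0.11² + 0.13² + 0.02² + 0.12² + 0.40² + 0.12² + 0.10² = 0.0121 + 0.0169 + 0.0004 + 0.0144 + 0.1600 + 0.0144 + 0.0100 = 0.2282
B_1 = 1 / 0.2282 = 4.3821
Σp_4ᵢ² = 0.16² + 0.20² + 0.12² + 0.19² + 0.07² + 0.19² + 0.07² = 0.0256 + 0.0400 + 0.0144 + 0.0361 + 0.0049 + 0.0361 + 0.0049 = 0.1620
B_4 = 1 / 0.1620 = 6.1728
Σp_3ᵢ² = 0.03² + 0.14² + 0.30² + 0.24² + 0.05² + 0.13² + 0.11² = 0.0009 + 0.0196 + 0.0900 + 0.0576 + 0.0025 + 0.0169 + 0.0121 = 0.1996
B_3 = 1 / 0.1996 = 5.0100
Highest B → broadest niche (most generalist): species 4 (B = 6.17).

species 4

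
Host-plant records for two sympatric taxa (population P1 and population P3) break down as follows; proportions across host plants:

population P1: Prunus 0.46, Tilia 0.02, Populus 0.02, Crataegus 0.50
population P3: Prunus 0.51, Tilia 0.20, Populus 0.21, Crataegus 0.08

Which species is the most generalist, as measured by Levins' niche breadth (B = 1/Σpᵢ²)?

population P3

Σp_P1ᵢ² = 0.46² + 0.02² + 0.02² + 0.50² = 0.2116 + 0.0004 + 0.0004 + 0.2500 = 0.4624
B_P1 = 1 / 0.4624 = 2.1626
Σp_P3ᵢ² = 0.51² + 0.20² + 0.21² + 0.08² = 0.2601 + 0.0400 + 0.0441 + 0.0064 = 0.3506
B_P3 = 1 / 0.3506 = 2.8523
Highest B → broadest niche (most generalist): population P3 (B = 2.85).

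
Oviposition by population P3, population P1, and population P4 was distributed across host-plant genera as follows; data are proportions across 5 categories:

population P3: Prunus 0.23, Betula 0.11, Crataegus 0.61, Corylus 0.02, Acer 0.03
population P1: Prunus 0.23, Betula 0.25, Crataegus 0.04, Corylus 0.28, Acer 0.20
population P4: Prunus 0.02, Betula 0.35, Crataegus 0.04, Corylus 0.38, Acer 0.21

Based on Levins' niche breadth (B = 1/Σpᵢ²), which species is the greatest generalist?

population P1

Σp_P3ᵢ² = 0.23² + 0.11² + 0.61² + 0.02² + 0.03² = 0.0529 + 0.0121 + 0.3721 + 0.0004 + 0.0009 = 0.4384
B_P3 = 1 / 0.4384 = 2.2810
Σp_P1ᵢ² = 0.23² + 0.25² + 0.04² + 0.28² + 0.20² = 0.0529 + 0.0625 + 0.0016 + 0.0784 + 0.0400 = 0.2354
B_P1 = 1 / 0.2354 = 4.2481
Σp_P4ᵢ² = 0.02² + 0.35² + 0.04² + 0.38² + 0.21² = 0.0004 + 0.1225 + 0.0016 + 0.1444 + 0.0441 = 0.3130
B_P4 = 1 / 0.3130 = 3.1949
Highest B → broadest niche (most generalist): population P1 (B = 4.25).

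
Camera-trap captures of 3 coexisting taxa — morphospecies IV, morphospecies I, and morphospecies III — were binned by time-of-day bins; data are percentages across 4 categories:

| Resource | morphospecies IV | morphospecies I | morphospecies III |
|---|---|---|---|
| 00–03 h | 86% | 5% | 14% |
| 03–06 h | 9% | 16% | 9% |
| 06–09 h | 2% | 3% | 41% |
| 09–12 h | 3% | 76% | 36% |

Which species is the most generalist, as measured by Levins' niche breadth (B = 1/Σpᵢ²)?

morphospecies III

Convert percentages to proportions (divide by 100).
Σp_IVᵢ² = 0.86² + 0.09² + 0.02² + 0.03² = 0.7396 + 0.0081 + 0.0004 + 0.0009 = 0.7490
B_IV = 1 / 0.7490 = 1.3351
Σp_Iᵢ² = 0.05² + 0.16² + 0.03² + 0.76² = 0.0025 + 0.0256 + 0.0009 + 0.5776 = 0.6066
B_I = 1 / 0.6066 = 1.6485
Σp_IIIᵢ² = 0.14² + 0.09² + 0.41² + 0.36² = 0.0196 + 0.0081 + 0.1681 + 0.1296 = 0.3254
B_III = 1 / 0.3254 = 3.0731
Highest B → broadest niche (most generalist): morphospecies III (B = 3.07).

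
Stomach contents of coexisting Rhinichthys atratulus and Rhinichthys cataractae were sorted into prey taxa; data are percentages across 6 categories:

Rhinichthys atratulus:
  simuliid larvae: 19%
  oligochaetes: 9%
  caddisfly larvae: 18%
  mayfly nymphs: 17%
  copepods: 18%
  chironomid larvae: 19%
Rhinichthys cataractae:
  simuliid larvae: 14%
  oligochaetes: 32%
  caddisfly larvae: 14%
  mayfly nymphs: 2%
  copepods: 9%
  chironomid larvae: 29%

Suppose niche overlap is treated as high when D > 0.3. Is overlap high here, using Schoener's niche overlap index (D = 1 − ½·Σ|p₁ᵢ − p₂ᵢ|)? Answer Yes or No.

Yes

Convert percentages to proportions (divide by 100).
Σ|p₁ᵢ − p₂ᵢ| = 0.05 + 0.23 + 0.04 + 0.15 + 0.09 + 0.10 = 0.66
D = 1 − ½ × 0.66 = 1 − 0.330 = 0.6700
D = 0.6700 > 0.3 → Yes.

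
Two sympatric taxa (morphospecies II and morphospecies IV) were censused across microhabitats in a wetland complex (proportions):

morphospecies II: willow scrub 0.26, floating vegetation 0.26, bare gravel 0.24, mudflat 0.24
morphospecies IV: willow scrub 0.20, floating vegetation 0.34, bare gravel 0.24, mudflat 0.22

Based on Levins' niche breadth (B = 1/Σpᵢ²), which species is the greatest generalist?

Σp_IIᵢ² = 0.26² + 0.26² + 0.24² + 0.24² = 0.0676 + 0.0676 + 0.0576 + 0.0576 = 0.2504
B_II = 1 / 0.2504 = 3.9936
Σp_IVᵢ² = 0.20² + 0.34² + 0.24² + 0.22² = 0.0400 + 0.1156 + 0.0576 + 0.0484 = 0.2616
B_IV = 1 / 0.2616 = 3.8226
Highest B → broadest niche (most generalist): morphospecies II (B = 3.99).

morphospecies II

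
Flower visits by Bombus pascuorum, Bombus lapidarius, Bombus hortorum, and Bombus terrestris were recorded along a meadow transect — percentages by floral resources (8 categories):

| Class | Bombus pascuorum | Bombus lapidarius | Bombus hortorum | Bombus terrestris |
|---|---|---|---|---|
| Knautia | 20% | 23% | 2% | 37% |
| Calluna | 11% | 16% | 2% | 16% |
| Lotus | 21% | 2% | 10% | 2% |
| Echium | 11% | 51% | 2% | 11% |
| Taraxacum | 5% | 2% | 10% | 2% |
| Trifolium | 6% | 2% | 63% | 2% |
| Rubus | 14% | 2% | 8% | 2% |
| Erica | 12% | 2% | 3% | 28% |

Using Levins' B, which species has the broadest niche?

Convert percentages to proportions (divide by 100).
Σp_pascᵢ² = 0.20² + 0.11² + 0.21² + 0.11² + 0.05² + 0.06² + 0.14² + 0.12² = 0.0400 + 0.0121 + 0.0441 + 0.0121 + 0.0025 + 0.0036 + 0.0196 + 0.0144 = 0.1484
B_pasc = 1 / 0.1484 = 6.7385
Σp_lapiᵢ² = 0.23² + 0.16² + 0.02² + 0.51² + 0.02² + 0.02² + 0.02² + 0.02² = 0.0529 + 0.0256 + 0.0004 + 0.2601 + 0.0004 + 0.0004 + 0.0004 + 0.0004 = 0.3406
B_lapi = 1 / 0.3406 = 2.9360
Σp_hortᵢ² = 0.02² + 0.02² + 0.10² + 0.02² + 0.10² + 0.63² + 0.08² + 0.03² = 0.0004 + 0.0004 + 0.0100 + 0.0004 + 0.0100 + 0.3969 + 0.0064 + 0.0009 = 0.4254
B_hort = 1 / 0.4254 = 2.3507
Σp_terrᵢ² = 0.37² + 0.16² + 0.02² + 0.11² + 0.02² + 0.02² + 0.02² + 0.28² = 0.1369 + 0.0256 + 0.0004 + 0.0121 + 0.0004 + 0.0004 + 0.0004 + 0.0784 = 0.2546
B_terr = 1 / 0.2546 = 3.9277
Highest B → broadest niche (most generalist): Bombus pascuorum (B = 6.74).

Bombus pascuorum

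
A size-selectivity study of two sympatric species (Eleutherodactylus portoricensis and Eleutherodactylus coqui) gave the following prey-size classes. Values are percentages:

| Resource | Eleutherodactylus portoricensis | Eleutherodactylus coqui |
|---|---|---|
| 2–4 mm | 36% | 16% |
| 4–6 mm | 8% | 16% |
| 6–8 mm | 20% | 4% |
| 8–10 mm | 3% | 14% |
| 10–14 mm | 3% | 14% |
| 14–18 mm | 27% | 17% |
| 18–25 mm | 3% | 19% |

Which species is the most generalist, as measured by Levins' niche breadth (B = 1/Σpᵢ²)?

Eleutherodactylus coqui

Convert percentages to proportions (divide by 100).
Σp_portᵢ² = 0.36² + 0.08² + 0.20² + 0.03² + 0.03² + 0.27² + 0.03² = 0.1296 + 0.0064 + 0.0400 + 0.0009 + 0.0009 + 0.0729 + 0.0009 = 0.2516
B_port = 1 / 0.2516 = 3.9746
Σp_coquᵢ² = 0.16² + 0.16² + 0.04² + 0.14² + 0.14² + 0.17² + 0.19² = 0.0256 + 0.0256 + 0.0016 + 0.0196 + 0.0196 + 0.0289 + 0.0361 = 0.1570
B_coqu = 1 / 0.1570 = 6.3694
Highest B → broadest niche (most generalist): Eleutherodactylus coqui (B = 6.37).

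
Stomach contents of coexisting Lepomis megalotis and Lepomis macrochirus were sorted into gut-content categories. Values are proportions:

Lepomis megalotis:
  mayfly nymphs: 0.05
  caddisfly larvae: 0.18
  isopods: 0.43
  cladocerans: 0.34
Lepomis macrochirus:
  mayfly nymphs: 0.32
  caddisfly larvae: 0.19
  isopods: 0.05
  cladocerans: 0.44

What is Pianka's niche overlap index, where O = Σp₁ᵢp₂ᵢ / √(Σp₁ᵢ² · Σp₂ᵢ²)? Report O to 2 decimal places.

0.66

Σ p₁ᵢp₂ᵢ = 0.0160 + 0.0342 + 0.0215 + 0.1496 = 0.2213
Σp_1ᵢ² = 0.05² + 0.18² + 0.43² + 0.34² = 0.0025 + 0.0324 + 0.1849 + 0.1156 = 0.3354
Σp_2ᵢ² = 0.32² + 0.19² + 0.05² + 0.44² = 0.1024 + 0.0361 + 0.0025 + 0.1936 = 0.3346
O = 0.2213 / √(0.3354 × 0.3346) = 0.2213 / 0.33500 = 0.6606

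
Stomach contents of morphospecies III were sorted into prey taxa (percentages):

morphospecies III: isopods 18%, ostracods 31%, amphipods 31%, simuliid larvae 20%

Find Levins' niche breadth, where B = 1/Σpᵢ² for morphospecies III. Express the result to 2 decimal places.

3.78

Convert percentages to proportions (divide by 100).
Σpᵢ² = 0.18² + 0.31² + 0.31² + 0.20² = 0.0324 + 0.0961 + 0.0961 + 0.0400 = 0.2646
B = 1 / 0.2646 = 3.7793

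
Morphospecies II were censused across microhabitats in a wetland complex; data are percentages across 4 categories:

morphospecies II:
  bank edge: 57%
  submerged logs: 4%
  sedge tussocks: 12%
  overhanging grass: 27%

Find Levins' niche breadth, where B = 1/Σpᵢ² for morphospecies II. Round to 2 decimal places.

Convert percentages to proportions (divide by 100).
Σpᵢ² = 0.57² + 0.04² + 0.12² + 0.27² = 0.3249 + 0.0016 + 0.0144 + 0.0729 = 0.4138
B = 1 / 0.4138 = 2.4166

2.42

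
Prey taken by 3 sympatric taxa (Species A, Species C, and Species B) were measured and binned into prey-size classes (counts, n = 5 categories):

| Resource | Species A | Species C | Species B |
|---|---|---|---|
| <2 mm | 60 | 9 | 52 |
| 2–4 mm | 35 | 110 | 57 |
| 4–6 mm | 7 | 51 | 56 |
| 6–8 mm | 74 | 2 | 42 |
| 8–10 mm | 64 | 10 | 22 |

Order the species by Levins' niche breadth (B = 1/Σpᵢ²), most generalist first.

Proportions for Species A (n=240): 60/240=0.2500, 35/240=0.1458, 7/240=0.0292, 74/240=0.3083, 64/240=0.2667
Proportions for Species C (n=182): 9/182=0.0495, 110/182=0.6044, 51/182=0.2802, 2/182=0.0110, 10/182=0.0549
Proportions for Species B (n=229): 52/229=0.2271, 57/229=0.2489, 56/229=0.2445, 42/229=0.1834, 22/229=0.0961
Σp_Aᵢ² = 0.2500² + 0.1458² + 0.0292² + 0.3083² + 0.2667² = 0.062500 + 0.021258 + 0.000853 + 0.095049 + 0.071129 = 0.250789
B_A = 1 / 0.250789 = 3.9874
Σp_Cᵢ² = 0.0495² + 0.6044² + 0.2802² + 0.0110² + 0.0549² = 0.002450 + 0.365299 + 0.078512 + 0.000121 + 0.003014 = 0.449396
B_C = 1 / 0.449396 = 2.2252
Σp_Bᵢ² = 0.2271² + 0.2489² + 0.2445² + 0.1834² + 0.0961² = 0.051574 + 0.061951 + 0.059780 + 0.033636 + 0.009235 = 0.216176
B_B = 1 / 0.216176 = 4.6259
Ranking by B (broadest → narrowest): Species B (4.63) > Species A (3.99) > Species C (2.23)

Species B > Species A > Species C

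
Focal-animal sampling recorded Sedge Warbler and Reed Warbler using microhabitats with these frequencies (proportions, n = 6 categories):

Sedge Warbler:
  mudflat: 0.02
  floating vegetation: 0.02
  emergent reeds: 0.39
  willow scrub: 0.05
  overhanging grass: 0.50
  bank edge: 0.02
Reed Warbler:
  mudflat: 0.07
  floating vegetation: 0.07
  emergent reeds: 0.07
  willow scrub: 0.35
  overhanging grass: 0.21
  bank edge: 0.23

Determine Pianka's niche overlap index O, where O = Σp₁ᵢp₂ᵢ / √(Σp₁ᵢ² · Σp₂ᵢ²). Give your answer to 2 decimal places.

Σ p₁ᵢp₂ᵢ = 0.0014 + 0.0014 + 0.0273 + 0.0175 + 0.1050 + 0.0046 = 0.1572
Σp_1ᵢ² = 0.02² + 0.02² + 0.39² + 0.05² + 0.50² + 0.02² = 0.0004 + 0.0004 + 0.1521 + 0.0025 + 0.2500 + 0.0004 = 0.4058
Σp_2ᵢ² = 0.07² + 0.07² + 0.07² + 0.35² + 0.21² + 0.23² = 0.0049 + 0.0049 + 0.0049 + 0.1225 + 0.0441 + 0.0529 = 0.2342
O = 0.1572 / √(0.4058 × 0.2342) = 0.1572 / 0.30828 = 0.5099

0.51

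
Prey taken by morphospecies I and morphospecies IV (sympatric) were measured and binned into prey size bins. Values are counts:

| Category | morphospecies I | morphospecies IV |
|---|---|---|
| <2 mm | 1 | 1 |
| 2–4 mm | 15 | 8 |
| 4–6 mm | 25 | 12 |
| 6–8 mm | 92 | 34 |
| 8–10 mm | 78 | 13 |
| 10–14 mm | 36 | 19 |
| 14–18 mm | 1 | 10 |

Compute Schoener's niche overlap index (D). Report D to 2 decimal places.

Proportions for morphospecies I (n=248): 1/248=0.0040, 15/248=0.0605, 25/248=0.1008, 92/248=0.3710, 78/248=0.3145, 36/248=0.1452, 1/248=0.0040
Proportions for morphospecies IV (n=97): 1/97=0.0103, 8/97=0.0825, 12/97=0.1237, 34/97=0.3505, 13/97=0.1340, 19/97=0.1959, 10/97=0.1031
Σ|p₁ᵢ − p₂ᵢ| = 0.0063 + 0.0220 + 0.0229 + 0.0205 + 0.1805 + 0.0507 + 0.0991 = 0.4020
D = 1 − ½ × 0.4020 = 1 − 0.20100 = 0.79900

0.80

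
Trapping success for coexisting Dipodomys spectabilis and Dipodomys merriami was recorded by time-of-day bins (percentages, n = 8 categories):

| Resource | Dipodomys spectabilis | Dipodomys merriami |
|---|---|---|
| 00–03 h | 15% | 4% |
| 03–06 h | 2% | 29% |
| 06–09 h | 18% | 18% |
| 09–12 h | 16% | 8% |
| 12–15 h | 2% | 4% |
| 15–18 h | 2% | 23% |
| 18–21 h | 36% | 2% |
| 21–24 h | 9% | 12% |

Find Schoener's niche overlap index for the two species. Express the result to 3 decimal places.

0.470

Convert percentages to proportions (divide by 100).
Σ|p₁ᵢ − p₂ᵢ| = 0.11 + 0.27 + 0.00 + 0.08 + 0.02 + 0.21 + 0.34 + 0.03 = 1.06
D = 1 − ½ × 1.06 = 1 − 0.530 = 0.47000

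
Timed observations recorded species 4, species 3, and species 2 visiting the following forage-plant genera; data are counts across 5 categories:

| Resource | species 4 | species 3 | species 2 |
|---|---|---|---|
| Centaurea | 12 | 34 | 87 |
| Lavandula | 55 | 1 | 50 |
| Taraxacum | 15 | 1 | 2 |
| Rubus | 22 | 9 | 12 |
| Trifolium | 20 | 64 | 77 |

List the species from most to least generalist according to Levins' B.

species 4 > species 2 > species 3

Proportions for species 4 (n=124): 12/124=0.0968, 55/124=0.4435, 15/124=0.1210, 22/124=0.1774, 20/124=0.1613
Proportions for species 3 (n=109): 34/109=0.3119, 1/109=0.0092, 1/109=0.0092, 9/109=0.0826, 64/109=0.5872
Proportions for species 2 (n=228): 87/228=0.3816, 50/228=0.2193, 2/228=0.0088, 12/228=0.0526, 77/228=0.3377
Σp_4ᵢ² = 0.0968² + 0.4435² + 0.1210² + 0.1774² + 0.1613² = 0.009370 + 0.196692 + 0.014641 + 0.031471 + 0.026018 = 0.278192
B_4 = 1 / 0.278192 = 3.5946
Σp_3ᵢ² = 0.3119² + 0.0092² + 0.0092² + 0.0826² + 0.5872² = 0.097282 + 0.000085 + 0.000085 + 0.006823 + 0.344804 = 0.449079
B_3 = 1 / 0.449079 = 2.2268
Σp_2ᵢ² = 0.3816² + 0.2193² + 0.0088² + 0.0526² + 0.3377² = 0.145619 + 0.048092 + 0.000077 + 0.002767 + 0.114041 = 0.310596
B_2 = 1 / 0.310596 = 3.2196
Ranking by B (broadest → narrowest): species 4 (3.59) > species 2 (3.22) > species 3 (2.23)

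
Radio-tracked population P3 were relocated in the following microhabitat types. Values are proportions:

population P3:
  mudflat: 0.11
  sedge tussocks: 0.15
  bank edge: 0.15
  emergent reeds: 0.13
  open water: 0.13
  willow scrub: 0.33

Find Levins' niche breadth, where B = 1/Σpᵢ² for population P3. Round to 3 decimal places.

5.005

Σpᵢ² = 0.11² + 0.15² + 0.15² + 0.13² + 0.13² + 0.33² = 0.0121 + 0.0225 + 0.0225 + 0.0169 + 0.0169 + 0.1089 = 0.1998
B = 1 / 0.1998 = 5.00501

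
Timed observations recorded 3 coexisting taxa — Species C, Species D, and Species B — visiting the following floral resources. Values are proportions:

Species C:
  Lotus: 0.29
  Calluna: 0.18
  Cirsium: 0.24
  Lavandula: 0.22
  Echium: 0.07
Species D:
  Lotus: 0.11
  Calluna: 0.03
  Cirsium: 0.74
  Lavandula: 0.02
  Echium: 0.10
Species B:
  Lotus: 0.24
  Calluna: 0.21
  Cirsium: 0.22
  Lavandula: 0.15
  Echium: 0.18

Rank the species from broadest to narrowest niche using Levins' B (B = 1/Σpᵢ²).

Species B > Species C > Species D

Σp_Cᵢ² = 0.29² + 0.18² + 0.24² + 0.22² + 0.07² = 0.0841 + 0.0324 + 0.0576 + 0.0484 + 0.0049 = 0.2274
B_C = 1 / 0.2274 = 4.3975
Σp_Dᵢ² = 0.11² + 0.03² + 0.74² + 0.02² + 0.10² = 0.0121 + 0.0009 + 0.5476 + 0.0004 + 0.0100 = 0.5710
B_D = 1 / 0.5710 = 1.7513
Σp_Bᵢ² = 0.24² + 0.21² + 0.22² + 0.15² + 0.18² = 0.0576 + 0.0441 + 0.0484 + 0.0225 + 0.0324 = 0.2050
B_B = 1 / 0.2050 = 4.8780
Ranking by B (broadest → narrowest): Species B (4.88) > Species C (4.40) > Species D (1.75)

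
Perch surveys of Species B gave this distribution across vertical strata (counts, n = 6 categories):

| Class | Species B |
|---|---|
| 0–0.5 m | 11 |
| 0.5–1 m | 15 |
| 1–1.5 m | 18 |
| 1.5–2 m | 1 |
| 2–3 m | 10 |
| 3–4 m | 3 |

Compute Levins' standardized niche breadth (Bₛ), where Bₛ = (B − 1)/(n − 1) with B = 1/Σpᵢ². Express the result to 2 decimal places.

0.66

Proportions for Species B (n=58): 11/58=0.1897, 15/58=0.2586, 18/58=0.3103, 1/58=0.0172, 10/58=0.1724, 3/58=0.0517
Σpᵢ² = 0.1897² + 0.2586² + 0.3103² + 0.0172² + 0.1724² + 0.0517² = 0.035986 + 0.066874 + 0.096286 + 0.000296 + 0.029722 + 0.002673 = 0.231837
B = 1 / 0.231837 = 4.3134
Bₛ = (B − 1)/(n − 1) = (4.3134 − 1)/(6 − 1) = 3.3134/5 = 0.6627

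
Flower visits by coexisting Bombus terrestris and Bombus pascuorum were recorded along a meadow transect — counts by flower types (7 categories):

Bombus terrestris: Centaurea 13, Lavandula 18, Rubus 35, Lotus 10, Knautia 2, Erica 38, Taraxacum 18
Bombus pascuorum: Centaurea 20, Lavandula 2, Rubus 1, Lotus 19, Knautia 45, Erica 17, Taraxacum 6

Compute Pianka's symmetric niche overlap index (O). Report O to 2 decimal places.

Proportions for Bombus terrestris (n=134): 13/134=0.0970, 18/134=0.1343, 35/134=0.2612, 10/134=0.0746, 2/134=0.0149, 38/134=0.2836, 18/134=0.1343
Proportions for Bombus pascuorum (n=110): 20/110=0.1818, 2/110=0.0182, 1/110=0.0091, 19/110=0.1727, 45/110=0.4091, 17/110=0.1545, 6/110=0.0545
Σ p₁ᵢp₂ᵢ = 0.017635 + 0.002444 + 0.002377 + 0.012883 + 0.006096 + 0.043816 + 0.007319 = 0.092570
Σp_1ᵢ² = 0.0970² + 0.1343² + 0.2612² + 0.0746² + 0.0149² + 0.2836² + 0.1343² = 0.009409 + 0.018036 + 0.068225 + 0.005565 + 0.000222 + 0.080429 + 0.018036 = 0.199922
Σp_2ᵢ² = 0.1818² + 0.0182² + 0.0091² + 0.1727² + 0.4091² + 0.1545² + 0.0545² = 0.033051 + 0.000331 + 0.000083 + 0.029825 + 0.167363 + 0.023870 + 0.002970 = 0.257493
O = 0.092570 / √(0.199922 × 0.257493) = 0.092570 / 0.2268888 = 0.4080

0.41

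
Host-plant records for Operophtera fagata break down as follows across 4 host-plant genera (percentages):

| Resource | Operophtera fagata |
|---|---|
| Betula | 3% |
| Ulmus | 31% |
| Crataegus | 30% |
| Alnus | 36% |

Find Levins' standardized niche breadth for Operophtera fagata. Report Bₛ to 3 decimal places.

Convert percentages to proportions (divide by 100).
Σpᵢ² = 0.03² + 0.31² + 0.30² + 0.36² = 0.0009 + 0.0961 + 0.0900 + 0.1296 = 0.3166
B = 1 / 0.3166 = 3.15856
Bₛ = (B − 1)/(n − 1) = (3.15856 − 1)/(4 − 1) = 2.15856/3 = 0.71952

0.720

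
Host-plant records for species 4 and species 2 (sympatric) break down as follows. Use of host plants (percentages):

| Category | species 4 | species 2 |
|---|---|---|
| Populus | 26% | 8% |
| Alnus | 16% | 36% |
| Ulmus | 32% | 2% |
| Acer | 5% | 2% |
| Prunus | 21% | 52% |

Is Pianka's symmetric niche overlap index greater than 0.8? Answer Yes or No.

Convert percentages to proportions (divide by 100).
Σ p₁ᵢp₂ᵢ = 0.0208 + 0.0576 + 0.0064 + 0.0010 + 0.1092 = 0.1950
Σp_1ᵢ² = 0.26² + 0.16² + 0.32² + 0.05² + 0.21² = 0.0676 + 0.0256 + 0.1024 + 0.0025 + 0.0441 = 0.2422
Σp_2ᵢ² = 0.08² + 0.36² + 0.02² + 0.02² + 0.52² = 0.0064 + 0.1296 + 0.0004 + 0.0004 + 0.2704 = 0.4072
O = 0.1950 / √(0.2422 × 0.4072) = 0.1950 / 0.31404 = 0.6209
O = 0.6209 < 0.8 → No.

No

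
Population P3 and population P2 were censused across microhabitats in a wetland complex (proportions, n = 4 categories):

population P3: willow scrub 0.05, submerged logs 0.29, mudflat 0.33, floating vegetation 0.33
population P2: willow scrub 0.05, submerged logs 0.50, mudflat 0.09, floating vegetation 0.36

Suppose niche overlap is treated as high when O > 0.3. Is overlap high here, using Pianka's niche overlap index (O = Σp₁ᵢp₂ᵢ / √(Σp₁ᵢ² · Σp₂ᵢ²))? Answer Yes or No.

Yes

Σ p₁ᵢp₂ᵢ = 0.0025 + 0.1450 + 0.0297 + 0.1188 = 0.2960
Σp_1ᵢ² = 0.05² + 0.29² + 0.33² + 0.33² = 0.0025 + 0.0841 + 0.1089 + 0.1089 = 0.3044
Σp_2ᵢ² = 0.05² + 0.50² + 0.09² + 0.36² = 0.0025 + 0.2500 + 0.0081 + 0.1296 = 0.3902
O = 0.2960 / √(0.3044 × 0.3902) = 0.2960 / 0.34464 = 0.8589
O = 0.8589 > 0.3 → Yes.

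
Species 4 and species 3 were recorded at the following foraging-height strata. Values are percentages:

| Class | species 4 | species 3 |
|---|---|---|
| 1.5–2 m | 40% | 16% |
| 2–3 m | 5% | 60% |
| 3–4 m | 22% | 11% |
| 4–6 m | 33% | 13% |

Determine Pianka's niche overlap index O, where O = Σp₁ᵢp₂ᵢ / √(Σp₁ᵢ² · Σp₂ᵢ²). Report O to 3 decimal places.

Convert percentages to proportions (divide by 100).
Σ p₁ᵢp₂ᵢ = 0.0640 + 0.0300 + 0.0242 + 0.0429 = 0.1611
Σp_1ᵢ² = 0.40² + 0.05² + 0.22² + 0.33² = 0.1600 + 0.0025 + 0.0484 + 0.1089 = 0.3198
Σp_2ᵢ² = 0.16² + 0.60² + 0.11² + 0.13² = 0.0256 + 0.3600 + 0.0121 + 0.0169 = 0.4146
O = 0.1611 / √(0.3198 × 0.4146) = 0.1611 / 0.364128 = 0.44243

0.442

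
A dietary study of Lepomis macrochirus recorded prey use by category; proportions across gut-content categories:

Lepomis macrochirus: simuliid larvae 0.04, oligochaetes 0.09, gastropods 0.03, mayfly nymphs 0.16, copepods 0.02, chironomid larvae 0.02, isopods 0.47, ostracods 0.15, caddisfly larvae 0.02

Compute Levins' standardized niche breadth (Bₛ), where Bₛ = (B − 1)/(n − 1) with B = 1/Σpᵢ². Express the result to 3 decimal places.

0.320

Σpᵢ² = 0.04² + 0.09² + 0.03² + 0.16² + 0.02² + 0.02² + 0.47² + 0.15² + 0.02² = 0.0016 + 0.0081 + 0.0009 + 0.0256 + 0.0004 + 0.0004 + 0.2209 + 0.0225 + 0.0004 = 0.2808
B = 1 / 0.2808 = 3.56125
Bₛ = (B − 1)/(n − 1) = (3.56125 − 1)/(9 − 1) = 2.56125/8 = 0.32016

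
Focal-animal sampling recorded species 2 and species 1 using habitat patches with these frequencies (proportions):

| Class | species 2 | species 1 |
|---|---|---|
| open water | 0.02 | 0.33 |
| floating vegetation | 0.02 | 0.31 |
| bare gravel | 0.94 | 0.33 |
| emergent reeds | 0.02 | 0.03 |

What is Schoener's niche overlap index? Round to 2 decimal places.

0.39

Σ|p₁ᵢ − p₂ᵢ| = 0.31 + 0.29 + 0.61 + 0.01 = 1.22
D = 1 − ½ × 1.22 = 1 − 0.610 = 0.3900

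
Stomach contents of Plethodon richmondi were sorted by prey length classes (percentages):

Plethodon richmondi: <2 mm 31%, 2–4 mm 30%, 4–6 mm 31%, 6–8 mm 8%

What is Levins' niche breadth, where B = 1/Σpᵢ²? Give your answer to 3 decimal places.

3.465

Convert percentages to proportions (divide by 100).
Σpᵢ² = 0.31² + 0.30² + 0.31² + 0.08² = 0.0961 + 0.0900 + 0.0961 + 0.0064 = 0.2886
B = 1 / 0.2886 = 3.46500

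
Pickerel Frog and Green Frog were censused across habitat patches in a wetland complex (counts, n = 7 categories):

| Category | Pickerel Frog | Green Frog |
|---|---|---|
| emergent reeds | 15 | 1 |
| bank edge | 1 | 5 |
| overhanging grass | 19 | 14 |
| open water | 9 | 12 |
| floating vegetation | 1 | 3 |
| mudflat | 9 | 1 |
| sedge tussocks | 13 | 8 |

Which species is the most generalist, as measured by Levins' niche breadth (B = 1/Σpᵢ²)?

Pickerel Frog

Proportions for Pickerel Frog (n=67): 15/67=0.2239, 1/67=0.0149, 19/67=0.2836, 9/67=0.1343, 1/67=0.0149, 9/67=0.1343, 13/67=0.1940
Proportions for Green Frog (n=44): 1/44=0.0227, 5/44=0.1136, 14/44=0.3182, 12/44=0.2727, 3/44=0.0682, 1/44=0.0227, 8/44=0.1818
Σp_Pickᵢ² = 0.2239² + 0.0149² + 0.2836² + 0.1343² + 0.0149² + 0.1343² + 0.1940² = 0.050131 + 0.000222 + 0.080429 + 0.018036 + 0.000222 + 0.018036 + 0.037636 = 0.204712
B_Pick = 1 / 0.204712 = 4.8849
Σp_Greeᵢ² = 0.0227² + 0.1136² + 0.3182² + 0.2727² + 0.0682² + 0.0227² + 0.1818² = 0.000515 + 0.012905 + 0.101251 + 0.074365 + 0.004651 + 0.000515 + 0.033051 = 0.227253
B_Gree = 1 / 0.227253 = 4.4004
Highest B → broadest niche (most generalist): Pickerel Frog (B = 4.88).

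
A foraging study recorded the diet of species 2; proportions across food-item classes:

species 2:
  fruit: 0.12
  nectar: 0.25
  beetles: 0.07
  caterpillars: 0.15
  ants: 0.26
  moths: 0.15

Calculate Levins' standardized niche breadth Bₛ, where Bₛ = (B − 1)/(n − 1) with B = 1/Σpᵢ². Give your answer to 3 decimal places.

Σpᵢ² = 0.12² + 0.25² + 0.07² + 0.15² + 0.26² + 0.15² = 0.0144 + 0.0625 + 0.0049 + 0.0225 + 0.0676 + 0.0225 = 0.1944
B = 1 / 0.1944 = 5.14403
Bₛ = (B − 1)/(n − 1) = (5.14403 − 1)/(6 − 1) = 4.14403/5 = 0.82881

0.829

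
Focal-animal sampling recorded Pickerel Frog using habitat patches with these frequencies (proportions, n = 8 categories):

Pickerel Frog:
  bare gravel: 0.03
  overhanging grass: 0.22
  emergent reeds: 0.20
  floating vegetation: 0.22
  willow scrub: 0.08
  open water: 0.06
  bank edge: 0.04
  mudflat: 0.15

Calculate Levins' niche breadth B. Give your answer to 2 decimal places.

Σpᵢ² = 0.03² + 0.22² + 0.20² + 0.22² + 0.08² + 0.06² + 0.04² + 0.15² = 0.0009 + 0.0484 + 0.0400 + 0.0484 + 0.0064 + 0.0036 + 0.0016 + 0.0225 = 0.1718
B = 1 / 0.1718 = 5.8207

5.82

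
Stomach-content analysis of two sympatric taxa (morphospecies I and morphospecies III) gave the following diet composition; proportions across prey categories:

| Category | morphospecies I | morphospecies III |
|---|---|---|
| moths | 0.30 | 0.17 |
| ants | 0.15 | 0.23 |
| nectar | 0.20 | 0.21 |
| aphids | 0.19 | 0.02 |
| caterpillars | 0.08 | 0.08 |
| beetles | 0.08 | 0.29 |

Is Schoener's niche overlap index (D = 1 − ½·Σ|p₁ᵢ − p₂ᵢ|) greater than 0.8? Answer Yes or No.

No

Σ|p₁ᵢ − p₂ᵢ| = 0.13 + 0.08 + 0.01 + 0.17 + 0.00 + 0.21 = 0.60
D = 1 − ½ × 0.60 = 1 − 0.300 = 0.7000
D = 0.7000 < 0.8 → No.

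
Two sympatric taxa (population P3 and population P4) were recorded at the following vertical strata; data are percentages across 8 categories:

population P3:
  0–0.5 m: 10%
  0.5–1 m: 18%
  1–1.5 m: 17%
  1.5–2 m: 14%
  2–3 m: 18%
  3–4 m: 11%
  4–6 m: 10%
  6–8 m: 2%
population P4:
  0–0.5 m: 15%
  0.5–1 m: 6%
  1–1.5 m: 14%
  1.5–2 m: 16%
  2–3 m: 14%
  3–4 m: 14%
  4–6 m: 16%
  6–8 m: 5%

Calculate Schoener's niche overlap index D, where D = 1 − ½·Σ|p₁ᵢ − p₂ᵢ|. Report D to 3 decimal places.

Convert percentages to proportions (divide by 100).
Σ|p₁ᵢ − p₂ᵢ| = 0.05 + 0.12 + 0.03 + 0.02 + 0.04 + 0.03 + 0.06 + 0.03 = 0.38
D = 1 − ½ × 0.38 = 1 − 0.190 = 0.81000

0.810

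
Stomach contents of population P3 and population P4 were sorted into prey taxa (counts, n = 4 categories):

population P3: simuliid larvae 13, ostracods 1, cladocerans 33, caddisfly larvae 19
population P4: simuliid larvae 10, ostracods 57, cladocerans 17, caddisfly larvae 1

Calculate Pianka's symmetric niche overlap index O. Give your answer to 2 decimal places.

0.32

Proportions for population P3 (n=66): 13/66=0.1970, 1/66=0.0152, 33/66=0.5000, 19/66=0.2879
Proportions for population P4 (n=85): 10/85=0.1176, 57/85=0.6706, 17/85=0.2000, 1/85=0.0118
Σ p₁ᵢp₂ᵢ = 0.023167 + 0.010193 + 0.100000 + 0.003397 = 0.136757
Σp_1ᵢ² = 0.1970² + 0.0152² + 0.5000² + 0.2879² = 0.038809 + 0.000231 + 0.250000 + 0.082886 = 0.371926
Σp_2ᵢ² = 0.1176² + 0.6706² + 0.2000² + 0.0118² = 0.013830 + 0.449704 + 0.040000 + 0.000139 = 0.503673
O = 0.136757 / √(0.371926 × 0.503673) = 0.136757 / 0.4328153 = 0.3160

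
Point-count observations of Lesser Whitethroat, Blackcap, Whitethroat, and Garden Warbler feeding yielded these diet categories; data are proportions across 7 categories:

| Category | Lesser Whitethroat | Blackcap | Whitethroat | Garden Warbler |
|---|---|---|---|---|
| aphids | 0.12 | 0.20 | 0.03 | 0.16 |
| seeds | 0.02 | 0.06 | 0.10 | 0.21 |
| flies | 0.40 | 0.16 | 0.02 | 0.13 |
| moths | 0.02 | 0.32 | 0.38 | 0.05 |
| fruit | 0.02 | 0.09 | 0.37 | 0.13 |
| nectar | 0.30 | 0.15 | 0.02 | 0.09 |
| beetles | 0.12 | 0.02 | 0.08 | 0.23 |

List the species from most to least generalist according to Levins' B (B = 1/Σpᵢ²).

Garden Warbler > Blackcap > Lesser Whitethroat > Whitethroat

Σp_Lessᵢ² = 0.12² + 0.02² + 0.40² + 0.02² + 0.02² + 0.30² + 0.12² = 0.0144 + 0.0004 + 0.1600 + 0.0004 + 0.0004 + 0.0900 + 0.0144 = 0.2800
B_Less = 1 / 0.2800 = 3.5714
Σp_Blacᵢ² = 0.20² + 0.06² + 0.16² + 0.32² + 0.09² + 0.15² + 0.02² = 0.0400 + 0.0036 + 0.0256 + 0.1024 + 0.0081 + 0.0225 + 0.0004 = 0.2026
B_Blac = 1 / 0.2026 = 4.9358
Σp_Whitᵢ² = 0.03² + 0.10² + 0.02² + 0.38² + 0.37² + 0.02² + 0.08² = 0.0009 + 0.0100 + 0.0004 + 0.1444 + 0.1369 + 0.0004 + 0.0064 = 0.2994
B_Whit = 1 / 0.2994 = 3.3400
Σp_Gardᵢ² = 0.16² + 0.21² + 0.13² + 0.05² + 0.13² + 0.09² + 0.23² = 0.0256 + 0.0441 + 0.0169 + 0.0025 + 0.0169 + 0.0081 + 0.0529 = 0.1670
B_Gard = 1 / 0.1670 = 5.9880
Ranking by B (broadest → narrowest): Garden Warbler (5.99) > Blackcap (4.94) > Lesser Whitethroat (3.57) > Whitethroat (3.34)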